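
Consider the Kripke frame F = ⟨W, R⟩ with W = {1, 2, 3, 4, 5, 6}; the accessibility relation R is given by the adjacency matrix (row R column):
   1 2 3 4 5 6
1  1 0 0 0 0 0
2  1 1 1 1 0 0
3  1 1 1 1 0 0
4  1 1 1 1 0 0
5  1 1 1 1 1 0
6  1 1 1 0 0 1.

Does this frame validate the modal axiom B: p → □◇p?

No

Axiom B corresponds to the accessibility relation being symmetric.
Symmetric: no — 2 R 1 but not 1 R 2.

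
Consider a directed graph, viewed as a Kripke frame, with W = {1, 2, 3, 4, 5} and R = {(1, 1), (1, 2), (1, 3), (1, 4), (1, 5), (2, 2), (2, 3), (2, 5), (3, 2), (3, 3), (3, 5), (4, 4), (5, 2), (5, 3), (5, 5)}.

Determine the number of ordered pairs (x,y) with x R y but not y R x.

Enumerating: (1,2), (1,3), (1,4), (1,5).

4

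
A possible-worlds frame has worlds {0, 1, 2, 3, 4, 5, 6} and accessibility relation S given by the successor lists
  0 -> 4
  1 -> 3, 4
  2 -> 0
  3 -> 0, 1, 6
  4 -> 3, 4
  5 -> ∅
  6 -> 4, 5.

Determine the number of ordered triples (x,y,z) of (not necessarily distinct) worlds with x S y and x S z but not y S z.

17

Enumerating: (1,3,3), (1,3,4), (2,0,0), (3,0,0), (3,0,1), (3,0,6), (3,1,0), (3,1,1), (3,1,6), (3,6,0), (3,6,1), (3,6,6), (4,3,3), (4,3,4), (6,4,5), (6,5,4), (6,5,5).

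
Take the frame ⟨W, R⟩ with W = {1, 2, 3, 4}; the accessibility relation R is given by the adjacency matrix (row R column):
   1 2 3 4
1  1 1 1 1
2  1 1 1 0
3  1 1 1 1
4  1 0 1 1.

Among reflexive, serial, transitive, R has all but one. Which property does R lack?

transitive

Reflexive: yes — every world is R-related to itself.
Serial: yes — every world has a successor (e.g. 1 R 1).
Transitive: no — 2 R 1 and 1 R 4, but not 2 R 4.
Only transitive fails.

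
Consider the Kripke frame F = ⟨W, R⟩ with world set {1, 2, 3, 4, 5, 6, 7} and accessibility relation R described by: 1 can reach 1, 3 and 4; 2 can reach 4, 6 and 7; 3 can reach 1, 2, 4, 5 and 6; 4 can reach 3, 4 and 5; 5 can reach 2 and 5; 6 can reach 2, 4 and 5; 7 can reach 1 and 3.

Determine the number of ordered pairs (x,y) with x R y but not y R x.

12

Enumerating: (1,4), (2,4), (2,7), (3,2), (3,5), (3,6), (4,5), (5,2), (6,4), (6,5), (7,1), (7,3).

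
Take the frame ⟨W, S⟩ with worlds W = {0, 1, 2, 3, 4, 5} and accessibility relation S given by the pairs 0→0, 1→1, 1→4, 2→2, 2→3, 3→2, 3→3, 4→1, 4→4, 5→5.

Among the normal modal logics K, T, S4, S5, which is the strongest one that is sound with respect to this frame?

S5

Reflexive (axiom T): yes — every world is S-related to itself.
Transitive (axiom 4): yes — every two-step S-path is closed by a direct edge.
Euclidean (axiom 5): yes — any two successors of a common world are S-related.
So F validates K, T, S4, S5. The strongest is S5.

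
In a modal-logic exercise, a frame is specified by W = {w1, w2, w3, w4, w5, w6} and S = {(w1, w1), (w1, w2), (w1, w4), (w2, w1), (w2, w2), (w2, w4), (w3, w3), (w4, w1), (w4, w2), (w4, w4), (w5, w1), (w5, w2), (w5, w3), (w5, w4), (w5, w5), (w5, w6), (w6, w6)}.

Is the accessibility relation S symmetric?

Symmetric: no — w5 S w1 but not w1 S w5.

No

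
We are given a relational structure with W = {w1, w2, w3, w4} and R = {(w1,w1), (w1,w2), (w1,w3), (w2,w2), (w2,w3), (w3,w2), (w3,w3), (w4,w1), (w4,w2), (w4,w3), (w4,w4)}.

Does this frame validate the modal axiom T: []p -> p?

The schema T characterises exactly the reflexive frames.
Reflexive: yes — every world is R-related to itself.

Yes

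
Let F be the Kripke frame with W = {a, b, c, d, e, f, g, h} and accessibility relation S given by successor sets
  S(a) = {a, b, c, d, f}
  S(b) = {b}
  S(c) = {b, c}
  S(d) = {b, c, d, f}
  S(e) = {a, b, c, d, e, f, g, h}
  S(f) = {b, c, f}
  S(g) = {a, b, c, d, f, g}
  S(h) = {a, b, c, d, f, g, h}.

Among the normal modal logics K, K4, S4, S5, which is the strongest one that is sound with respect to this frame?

S4

Transitive (axiom 4): yes — every two-step S-path is closed by a direct edge.
Reflexive (axiom T): yes — every world is S-related to itself.
Euclidean (axiom 5): no — a S b and a S c, but not b S c.
So F validates K, K4, S4; S5 would additionally require S to be Euclidean. The strongest is S4.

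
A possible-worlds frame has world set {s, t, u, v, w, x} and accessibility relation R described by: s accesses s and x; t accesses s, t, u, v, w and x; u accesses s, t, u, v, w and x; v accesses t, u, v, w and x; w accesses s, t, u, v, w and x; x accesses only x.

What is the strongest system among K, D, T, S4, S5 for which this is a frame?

T

Serial (axiom D): yes — every world has a successor (e.g. s R s).
Reflexive (axiom T): yes — every world is R-related to itself.
Transitive (axiom 4): no — v R t and t R s, but not v R s.
Euclidean (axiom 5): no — t R s and t R u, but not s R u.
So F validates K, D, T; S4 would additionally require R to be transitive. The strongest is T.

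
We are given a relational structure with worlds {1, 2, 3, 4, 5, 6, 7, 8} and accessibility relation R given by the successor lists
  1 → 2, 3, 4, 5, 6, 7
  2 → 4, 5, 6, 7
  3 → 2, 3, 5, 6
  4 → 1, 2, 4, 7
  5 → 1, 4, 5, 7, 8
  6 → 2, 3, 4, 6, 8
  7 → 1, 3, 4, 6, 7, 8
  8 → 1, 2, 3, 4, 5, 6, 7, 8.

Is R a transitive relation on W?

Transitive: no — 1 R 5 and 5 R 8, but not 1 R 8.

No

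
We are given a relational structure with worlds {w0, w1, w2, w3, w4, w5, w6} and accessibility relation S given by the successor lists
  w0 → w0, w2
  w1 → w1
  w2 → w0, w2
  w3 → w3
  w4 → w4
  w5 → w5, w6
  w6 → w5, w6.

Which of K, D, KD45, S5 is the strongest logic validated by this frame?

S5

Serial (axiom D): yes — every world has a successor (e.g. w0 S w0).
Euclidean (axiom 5): yes — any two successors of a common world are S-related.
Transitive (axiom 4): yes — every two-step S-path is closed by a direct edge.
Reflexive (axiom T): yes — every world is S-related to itself.
So F validates K, D, KD45, S5. The strongest is S5.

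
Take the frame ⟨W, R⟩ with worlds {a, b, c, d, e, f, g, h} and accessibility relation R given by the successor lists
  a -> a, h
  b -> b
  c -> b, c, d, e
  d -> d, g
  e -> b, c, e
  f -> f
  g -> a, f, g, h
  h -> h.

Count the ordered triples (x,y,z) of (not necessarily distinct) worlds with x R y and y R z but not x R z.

5

Enumerating: (c,d,g), (d,g,a), (d,g,f), (d,g,h), (e,c,d).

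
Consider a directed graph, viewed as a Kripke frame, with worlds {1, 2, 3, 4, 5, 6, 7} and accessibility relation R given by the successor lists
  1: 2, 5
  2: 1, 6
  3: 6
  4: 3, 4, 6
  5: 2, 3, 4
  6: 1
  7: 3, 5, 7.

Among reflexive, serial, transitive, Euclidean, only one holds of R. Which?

serial

Reflexive: no — 1 is not related to itself.
Serial: yes — every world has a successor (e.g. 1 R 2).
Transitive: no — 1 R 2 and 2 R 6, but not 1 R 6.
Euclidean: no — 1 R 2 and 1 R 5, but not 2 R 5.
Only serial holds.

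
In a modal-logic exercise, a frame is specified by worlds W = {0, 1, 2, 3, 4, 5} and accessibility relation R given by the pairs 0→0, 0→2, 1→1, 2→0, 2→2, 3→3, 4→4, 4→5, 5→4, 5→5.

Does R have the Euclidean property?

Euclidean: yes — any two successors of a common world are R-related.

Yes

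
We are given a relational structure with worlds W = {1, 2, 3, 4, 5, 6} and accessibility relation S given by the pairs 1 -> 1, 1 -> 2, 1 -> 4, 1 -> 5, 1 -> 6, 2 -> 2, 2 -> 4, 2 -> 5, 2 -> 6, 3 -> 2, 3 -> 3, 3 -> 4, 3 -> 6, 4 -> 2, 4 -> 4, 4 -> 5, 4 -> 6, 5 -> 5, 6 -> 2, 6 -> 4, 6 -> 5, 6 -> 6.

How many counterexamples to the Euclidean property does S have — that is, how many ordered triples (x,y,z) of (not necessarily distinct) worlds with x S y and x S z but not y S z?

19

Enumerating: (1,2,1), (1,4,1), (1,5,1), (1,5,2), (1,5,4), (1,5,6), (1,6,1), (2,5,2), (2,5,4), (2,5,6), (3,2,3), (3,4,3), … and 7 more.
Total: 19.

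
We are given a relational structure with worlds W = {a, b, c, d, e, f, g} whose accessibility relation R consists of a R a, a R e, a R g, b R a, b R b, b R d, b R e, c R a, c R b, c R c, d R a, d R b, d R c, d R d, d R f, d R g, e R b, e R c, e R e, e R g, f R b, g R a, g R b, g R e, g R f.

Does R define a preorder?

No

Reflexive: no — f is not related to itself.
Transitive: no — a R e and e R b, but not a R b.
So R is not a preorder.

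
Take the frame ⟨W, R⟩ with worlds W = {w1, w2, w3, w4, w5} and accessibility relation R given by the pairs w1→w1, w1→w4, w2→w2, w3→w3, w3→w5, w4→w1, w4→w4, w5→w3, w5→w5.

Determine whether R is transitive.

Yes

Transitive: yes — every two-step R-path is closed by a direct edge.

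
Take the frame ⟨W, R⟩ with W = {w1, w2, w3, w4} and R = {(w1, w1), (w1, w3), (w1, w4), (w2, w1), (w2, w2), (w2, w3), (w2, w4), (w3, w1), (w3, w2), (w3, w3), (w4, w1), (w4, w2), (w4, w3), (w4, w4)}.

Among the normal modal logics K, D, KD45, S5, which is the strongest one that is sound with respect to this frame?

D

Serial (axiom D): yes — every world has a successor (e.g. w1 R w1).
Euclidean (axiom 5): no — w1 R w3 and w1 R w4, but not w3 R w4.
Transitive (axiom 4): no — w1 R w3 and w3 R w2, but not w1 R w2.
Reflexive (axiom T): yes — every world is R-related to itself.
So F validates K, D; KD45 would additionally require R to be Euclidean and transitive. The strongest is D.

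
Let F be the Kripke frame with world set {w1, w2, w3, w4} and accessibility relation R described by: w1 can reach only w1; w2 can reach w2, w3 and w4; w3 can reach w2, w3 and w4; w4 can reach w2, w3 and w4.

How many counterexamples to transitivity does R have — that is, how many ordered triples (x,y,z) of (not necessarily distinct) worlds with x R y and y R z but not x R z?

R is transitive; there are no such tuples.

0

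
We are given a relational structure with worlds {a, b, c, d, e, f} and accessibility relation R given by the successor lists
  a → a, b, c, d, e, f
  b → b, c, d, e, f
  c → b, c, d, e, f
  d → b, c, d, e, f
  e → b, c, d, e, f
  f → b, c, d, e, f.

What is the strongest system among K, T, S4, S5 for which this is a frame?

S4

Reflexive (axiom T): yes — every world is R-related to itself.
Transitive (axiom 4): yes — every two-step R-path is closed by a direct edge.
Euclidean (axiom 5): no — a R b and a R a, but not b R a.
So F validates K, T, S4; S5 would additionally require R to be Euclidean. The strongest is S4.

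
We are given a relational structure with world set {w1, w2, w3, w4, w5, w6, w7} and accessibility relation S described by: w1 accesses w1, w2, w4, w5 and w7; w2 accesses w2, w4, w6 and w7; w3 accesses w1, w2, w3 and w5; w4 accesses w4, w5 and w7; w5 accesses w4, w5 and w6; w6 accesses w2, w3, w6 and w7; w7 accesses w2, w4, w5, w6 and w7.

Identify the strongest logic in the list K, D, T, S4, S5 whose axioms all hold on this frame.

T

Serial (axiom D): yes — every world has a successor (e.g. w1 S w1).
Reflexive (axiom T): yes — every world is S-related to itself.
Transitive (axiom 4): no — w1 S w2 and w2 S w6, but not w1 S w6.
Euclidean (axiom 5): no — w1 S w2 and w1 S w5, but not w2 S w5.
So F validates K, D, T; S4 would additionally require S to be transitive. The strongest is T.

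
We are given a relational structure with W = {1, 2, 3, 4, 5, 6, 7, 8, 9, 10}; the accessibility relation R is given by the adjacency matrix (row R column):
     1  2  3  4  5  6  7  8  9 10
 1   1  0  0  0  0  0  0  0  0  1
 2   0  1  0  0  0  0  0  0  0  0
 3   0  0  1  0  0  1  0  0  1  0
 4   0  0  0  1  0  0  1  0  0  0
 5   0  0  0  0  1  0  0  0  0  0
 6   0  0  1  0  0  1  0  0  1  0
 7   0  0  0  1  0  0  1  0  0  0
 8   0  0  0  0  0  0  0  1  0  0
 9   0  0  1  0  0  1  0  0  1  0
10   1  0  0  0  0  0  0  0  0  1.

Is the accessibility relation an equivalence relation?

Yes

Reflexive: yes — every world is R-related to itself.
Symmetric: yes — every pair in R has its reverse in R.
Transitive: yes — every two-step R-path is closed by a direct edge.
So R is an equivalence relation.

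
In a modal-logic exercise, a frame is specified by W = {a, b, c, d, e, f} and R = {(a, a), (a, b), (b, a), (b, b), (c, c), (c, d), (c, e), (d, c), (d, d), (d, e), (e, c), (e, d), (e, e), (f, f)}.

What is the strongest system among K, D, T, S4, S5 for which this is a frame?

S5

Serial (axiom D): yes — every world has a successor (e.g. a R a).
Reflexive (axiom T): yes — every world is R-related to itself.
Transitive (axiom 4): yes — every two-step R-path is closed by a direct edge.
Euclidean (axiom 5): yes — any two successors of a common world are R-related.
So F validates K, D, T, S4, S5. The strongest is S5.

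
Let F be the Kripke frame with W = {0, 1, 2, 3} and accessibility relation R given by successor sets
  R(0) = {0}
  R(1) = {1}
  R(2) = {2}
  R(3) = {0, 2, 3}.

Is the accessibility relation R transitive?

Yes

Transitive: yes — every two-step R-path is closed by a direct edge.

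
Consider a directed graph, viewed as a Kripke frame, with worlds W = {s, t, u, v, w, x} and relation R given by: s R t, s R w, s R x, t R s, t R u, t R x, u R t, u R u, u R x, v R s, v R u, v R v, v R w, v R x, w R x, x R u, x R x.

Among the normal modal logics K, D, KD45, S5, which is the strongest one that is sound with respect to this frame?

D

Serial (axiom D): yes — every world has a successor (e.g. s R t).
Euclidean (axiom 5): no — s R t and s R w, but not t R w.
Transitive (axiom 4): no — s R t and t R u, but not s R u.
Reflexive (axiom T): no — s is not related to itself.
So F validates K, D; KD45 would additionally require R to be Euclidean and transitive. The strongest is D.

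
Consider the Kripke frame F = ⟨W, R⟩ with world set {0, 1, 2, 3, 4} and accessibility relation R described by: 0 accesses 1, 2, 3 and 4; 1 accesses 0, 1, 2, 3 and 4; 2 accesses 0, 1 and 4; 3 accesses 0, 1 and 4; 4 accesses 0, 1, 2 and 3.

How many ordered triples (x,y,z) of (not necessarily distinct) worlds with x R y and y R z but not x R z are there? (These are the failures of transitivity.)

20

Enumerating: (0,1,0), (0,2,0), (0,3,0), (0,4,0), (2,0,2), (2,0,3), (2,1,2), (2,1,3), (2,4,2), (2,4,3), (3,0,2), (3,0,3), … and 8 more.
Total: 20.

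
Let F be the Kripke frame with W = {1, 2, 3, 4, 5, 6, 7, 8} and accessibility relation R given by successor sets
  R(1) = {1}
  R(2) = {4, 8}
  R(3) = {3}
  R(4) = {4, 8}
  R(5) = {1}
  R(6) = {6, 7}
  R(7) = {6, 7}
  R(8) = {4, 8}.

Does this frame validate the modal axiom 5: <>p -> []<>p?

By correspondence theory, 5 is valid on a frame iff R is Euclidean.
Euclidean: yes — any two successors of a common world are R-related.

Yes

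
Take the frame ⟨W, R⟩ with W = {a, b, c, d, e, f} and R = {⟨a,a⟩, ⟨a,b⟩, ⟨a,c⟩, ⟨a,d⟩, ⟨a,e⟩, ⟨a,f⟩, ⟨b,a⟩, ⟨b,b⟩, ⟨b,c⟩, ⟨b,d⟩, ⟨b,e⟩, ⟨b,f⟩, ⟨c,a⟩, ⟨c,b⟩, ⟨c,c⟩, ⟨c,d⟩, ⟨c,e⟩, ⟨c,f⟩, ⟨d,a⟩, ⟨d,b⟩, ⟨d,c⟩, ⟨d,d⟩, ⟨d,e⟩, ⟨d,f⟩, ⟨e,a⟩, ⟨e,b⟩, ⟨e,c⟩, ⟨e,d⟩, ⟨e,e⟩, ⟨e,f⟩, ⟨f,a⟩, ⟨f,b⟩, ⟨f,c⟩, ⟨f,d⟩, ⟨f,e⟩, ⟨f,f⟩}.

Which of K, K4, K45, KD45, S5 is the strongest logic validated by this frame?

S5

Transitive (axiom 4): yes — every two-step R-path is closed by a direct edge.
Euclidean (axiom 5): yes — any two successors of a common world are R-related.
Serial (axiom D): yes — every world has a successor (e.g. a R a).
Reflexive (axiom T): yes — every world is R-related to itself.
So F validates K, K4, K45, KD45, S5. The strongest is S5.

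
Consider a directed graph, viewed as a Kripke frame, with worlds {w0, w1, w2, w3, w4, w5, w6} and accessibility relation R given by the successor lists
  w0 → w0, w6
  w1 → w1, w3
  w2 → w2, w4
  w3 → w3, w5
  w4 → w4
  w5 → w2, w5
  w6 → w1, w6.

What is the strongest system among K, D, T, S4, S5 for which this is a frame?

Serial (axiom D): yes — every world has a successor (e.g. w0 R w0).
Reflexive (axiom T): yes — every world is R-related to itself.
Transitive (axiom 4): no — w0 R w6 and w6 R w1, but not w0 R w1.
Euclidean (axiom 5): no — w0 R w6 and w0 R w0, but not w6 R w0.
So F validates K, D, T; S4 would additionally require R to be transitive. The strongest is T.

T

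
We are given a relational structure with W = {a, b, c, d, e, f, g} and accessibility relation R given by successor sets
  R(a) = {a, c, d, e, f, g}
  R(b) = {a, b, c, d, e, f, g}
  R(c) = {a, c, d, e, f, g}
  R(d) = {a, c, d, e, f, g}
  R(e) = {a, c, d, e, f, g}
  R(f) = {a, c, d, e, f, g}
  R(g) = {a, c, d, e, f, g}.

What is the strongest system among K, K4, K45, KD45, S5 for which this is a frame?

K4

Transitive (axiom 4): yes — every two-step R-path is closed by a direct edge.
Euclidean (axiom 5): no — b R a and b R b, but not a R b.
Serial (axiom D): yes — every world has a successor (e.g. a R a).
Reflexive (axiom T): yes — every world is R-related to itself.
So F validates K, K4; K45 would additionally require R to be Euclidean. The strongest is K4.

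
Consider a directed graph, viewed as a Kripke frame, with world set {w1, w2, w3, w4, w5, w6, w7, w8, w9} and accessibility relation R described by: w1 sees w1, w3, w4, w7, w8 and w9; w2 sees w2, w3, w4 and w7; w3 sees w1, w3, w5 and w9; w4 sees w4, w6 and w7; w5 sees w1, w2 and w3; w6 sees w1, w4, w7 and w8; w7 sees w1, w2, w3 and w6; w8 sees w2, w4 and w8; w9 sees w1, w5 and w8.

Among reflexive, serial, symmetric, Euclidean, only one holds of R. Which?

Reflexive: no — w5 is not related to itself.
Serial: yes — every world has a successor (e.g. w1 R w1).
Symmetric: no — w1 R w4 but not w4 R w1.
Euclidean: no — w1 R w3 and w1 R w4, but not w3 R w4.
Only serial holds.

serial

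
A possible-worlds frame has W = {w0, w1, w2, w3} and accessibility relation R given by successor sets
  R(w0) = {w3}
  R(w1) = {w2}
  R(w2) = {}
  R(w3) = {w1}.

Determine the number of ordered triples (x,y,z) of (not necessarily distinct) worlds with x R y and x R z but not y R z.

Enumerating: (w0,w3,w3), (w1,w2,w2), (w3,w1,w1).

3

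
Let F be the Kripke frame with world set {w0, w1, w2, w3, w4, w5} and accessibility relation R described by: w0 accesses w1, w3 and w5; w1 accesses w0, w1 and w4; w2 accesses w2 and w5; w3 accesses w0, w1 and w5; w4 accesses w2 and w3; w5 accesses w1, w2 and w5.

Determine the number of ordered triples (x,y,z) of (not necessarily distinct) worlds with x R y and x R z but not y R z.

Enumerating: (w0,w1,w3), (w0,w1,w5), (w0,w3,w3), (w0,w5,w3), (w1,w0,w0), (w1,w0,w4), (w1,w4,w0), (w1,w4,w1), (w1,w4,w4), (w3,w0,w0), (w3,w1,w5), (w3,w5,w0), (w4,w2,w3), (w4,w3,w2), (w4,w3,w3), (w5,w1,w2), (w5,w1,w5), (w5,w2,w1).

18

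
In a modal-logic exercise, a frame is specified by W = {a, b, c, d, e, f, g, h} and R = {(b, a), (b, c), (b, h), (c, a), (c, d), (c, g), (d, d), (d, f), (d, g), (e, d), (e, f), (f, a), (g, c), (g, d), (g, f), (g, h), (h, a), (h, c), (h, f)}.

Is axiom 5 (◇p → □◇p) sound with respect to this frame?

No

The schema 5 characterises exactly the Euclidean frames.
Euclidean: no — b R a and b R c, but not a R c.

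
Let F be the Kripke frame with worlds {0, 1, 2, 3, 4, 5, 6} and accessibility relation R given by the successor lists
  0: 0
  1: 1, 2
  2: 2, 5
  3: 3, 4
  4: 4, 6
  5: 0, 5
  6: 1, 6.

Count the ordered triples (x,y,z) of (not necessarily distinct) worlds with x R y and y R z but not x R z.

Enumerating: (1,2,5), (2,5,0), (3,4,6), (4,6,1), (6,1,2).

5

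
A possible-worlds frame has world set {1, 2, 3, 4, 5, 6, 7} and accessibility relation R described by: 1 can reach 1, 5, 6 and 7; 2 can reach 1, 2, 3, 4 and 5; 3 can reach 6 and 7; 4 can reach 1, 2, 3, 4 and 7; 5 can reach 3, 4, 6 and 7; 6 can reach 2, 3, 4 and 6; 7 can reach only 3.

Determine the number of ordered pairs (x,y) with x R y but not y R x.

15

Enumerating: (1,5), (1,6), (1,7), (2,1), (2,3), (2,5), (4,1), (4,3), (4,7), (5,3), (5,4), (5,6), (5,7), (6,2), (6,4).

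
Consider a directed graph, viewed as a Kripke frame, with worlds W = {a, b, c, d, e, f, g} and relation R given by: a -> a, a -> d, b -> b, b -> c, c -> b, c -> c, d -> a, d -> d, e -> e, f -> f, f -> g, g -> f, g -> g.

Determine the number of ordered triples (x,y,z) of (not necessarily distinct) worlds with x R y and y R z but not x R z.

R is transitive; there are no such tuples.

0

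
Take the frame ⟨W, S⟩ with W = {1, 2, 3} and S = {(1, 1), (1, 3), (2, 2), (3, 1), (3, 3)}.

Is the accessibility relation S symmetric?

Symmetric: yes — every pair in S has its reverse in S.

Yes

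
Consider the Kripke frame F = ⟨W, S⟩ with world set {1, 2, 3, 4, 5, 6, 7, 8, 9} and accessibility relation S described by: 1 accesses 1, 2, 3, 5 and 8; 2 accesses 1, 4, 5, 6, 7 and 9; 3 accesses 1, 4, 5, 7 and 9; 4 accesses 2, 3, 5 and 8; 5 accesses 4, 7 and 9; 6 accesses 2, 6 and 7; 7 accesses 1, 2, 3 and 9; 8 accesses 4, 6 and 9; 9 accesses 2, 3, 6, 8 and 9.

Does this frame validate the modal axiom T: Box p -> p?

No

Axiom T corresponds to the accessibility relation being reflexive.
Reflexive: no — 2 is not related to itself.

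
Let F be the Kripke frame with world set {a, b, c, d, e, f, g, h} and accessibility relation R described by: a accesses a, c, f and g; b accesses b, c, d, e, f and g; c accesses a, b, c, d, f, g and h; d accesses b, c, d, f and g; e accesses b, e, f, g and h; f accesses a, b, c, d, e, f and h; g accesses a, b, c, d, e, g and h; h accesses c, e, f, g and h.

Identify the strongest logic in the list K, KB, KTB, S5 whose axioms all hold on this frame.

Symmetric (axiom B): yes — every pair in R has its reverse in R.
Reflexive (axiom T): yes — every world is R-related to itself.
Euclidean (axiom 5): no — a R f and a R g, but not f R g.
So F validates K, KB, KTB; S5 would additionally require R to be Euclidean. The strongest is KTB.

KTB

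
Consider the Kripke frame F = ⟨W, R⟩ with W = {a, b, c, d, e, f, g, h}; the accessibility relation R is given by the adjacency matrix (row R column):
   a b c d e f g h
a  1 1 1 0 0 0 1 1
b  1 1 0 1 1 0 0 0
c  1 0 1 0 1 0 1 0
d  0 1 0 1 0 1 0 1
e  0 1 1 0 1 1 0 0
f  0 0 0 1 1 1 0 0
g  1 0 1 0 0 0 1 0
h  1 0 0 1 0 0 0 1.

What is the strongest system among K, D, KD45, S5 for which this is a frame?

D

Serial (axiom D): yes — every world has a successor (e.g. a R a).
Euclidean (axiom 5): no — a R b and a R c, but not b R c.
Transitive (axiom 4): no — a R b and b R d, but not a R d.
Reflexive (axiom T): yes — every world is R-related to itself.
So F validates K, D; KD45 would additionally require R to be Euclidean and transitive. The strongest is D.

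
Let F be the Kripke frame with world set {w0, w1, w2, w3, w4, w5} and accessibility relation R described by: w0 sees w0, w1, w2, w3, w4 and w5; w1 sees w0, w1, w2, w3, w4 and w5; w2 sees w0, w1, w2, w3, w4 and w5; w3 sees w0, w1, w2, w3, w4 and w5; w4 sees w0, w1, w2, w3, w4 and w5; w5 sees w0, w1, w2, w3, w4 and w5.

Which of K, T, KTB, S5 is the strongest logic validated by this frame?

Reflexive (axiom T): yes — every world is R-related to itself.
Symmetric (axiom B): yes — every pair in R has its reverse in R.
Euclidean (axiom 5): yes — any two successors of a common world are R-related.
So F validates K, T, KTB, S5. The strongest is S5.

S5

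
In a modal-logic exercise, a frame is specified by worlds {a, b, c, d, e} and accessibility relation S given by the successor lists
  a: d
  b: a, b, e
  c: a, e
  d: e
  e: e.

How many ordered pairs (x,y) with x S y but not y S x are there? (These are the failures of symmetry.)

Enumerating: (a,d), (b,a), (b,e), (c,a), (c,e), (d,e).

6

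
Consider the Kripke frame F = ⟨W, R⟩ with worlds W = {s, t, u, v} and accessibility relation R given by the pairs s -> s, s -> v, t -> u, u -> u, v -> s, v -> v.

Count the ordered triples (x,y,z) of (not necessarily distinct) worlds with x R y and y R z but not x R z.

R is transitive; there are no such tuples.

0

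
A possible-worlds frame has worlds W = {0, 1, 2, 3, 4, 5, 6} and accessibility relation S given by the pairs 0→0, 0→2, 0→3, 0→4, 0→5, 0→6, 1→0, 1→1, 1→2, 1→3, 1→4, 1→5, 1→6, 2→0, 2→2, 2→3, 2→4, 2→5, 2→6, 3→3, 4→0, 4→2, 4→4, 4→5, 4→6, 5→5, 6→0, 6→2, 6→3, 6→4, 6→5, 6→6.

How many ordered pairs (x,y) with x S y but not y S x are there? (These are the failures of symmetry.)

13

Enumerating: (0,3), (0,5), (1,0), (1,2), (1,3), (1,4), (1,5), (1,6), (2,3), (2,5), (4,5), (6,3), (6,5).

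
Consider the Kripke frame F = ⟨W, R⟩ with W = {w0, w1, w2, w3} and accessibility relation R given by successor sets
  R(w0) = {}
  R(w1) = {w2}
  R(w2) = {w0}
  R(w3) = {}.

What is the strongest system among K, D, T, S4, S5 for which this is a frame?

Serial (axiom D): no — w0 has no R-successor.
Reflexive (axiom T): no — w0 is not related to itself.
Transitive (axiom 4): no — w1 R w2 and w2 R w0, but not w1 R w0.
Euclidean (axiom 5): no — w1 R w2 and w1 R w2, but not w2 R w2.
So F validates K; D would additionally require R to be serial. The strongest is K.

K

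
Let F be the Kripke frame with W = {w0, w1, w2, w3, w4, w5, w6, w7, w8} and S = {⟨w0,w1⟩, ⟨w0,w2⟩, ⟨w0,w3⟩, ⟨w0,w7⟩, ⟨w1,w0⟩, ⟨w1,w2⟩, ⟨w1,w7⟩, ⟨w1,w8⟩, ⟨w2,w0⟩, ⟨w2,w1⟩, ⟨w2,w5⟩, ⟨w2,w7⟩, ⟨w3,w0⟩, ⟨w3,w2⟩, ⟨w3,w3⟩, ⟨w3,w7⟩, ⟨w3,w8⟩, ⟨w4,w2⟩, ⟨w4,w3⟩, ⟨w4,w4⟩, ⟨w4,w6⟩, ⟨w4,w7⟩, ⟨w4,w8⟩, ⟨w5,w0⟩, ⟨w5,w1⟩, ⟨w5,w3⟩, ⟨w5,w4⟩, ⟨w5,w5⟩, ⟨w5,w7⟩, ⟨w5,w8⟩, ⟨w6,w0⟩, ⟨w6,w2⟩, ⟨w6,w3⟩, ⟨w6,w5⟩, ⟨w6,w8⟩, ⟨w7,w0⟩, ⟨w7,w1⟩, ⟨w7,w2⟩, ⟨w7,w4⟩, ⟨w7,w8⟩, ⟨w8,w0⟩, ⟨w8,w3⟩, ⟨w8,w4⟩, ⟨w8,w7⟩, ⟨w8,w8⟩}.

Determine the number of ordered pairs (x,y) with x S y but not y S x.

19

Enumerating: (w1,w8), (w2,w5), (w3,w2), (w3,w7), (w4,w2), (w4,w3), (w4,w6), (w5,w0), (w5,w1), (w5,w3), (w5,w4), (w5,w7), … and 7 more.
Total: 19.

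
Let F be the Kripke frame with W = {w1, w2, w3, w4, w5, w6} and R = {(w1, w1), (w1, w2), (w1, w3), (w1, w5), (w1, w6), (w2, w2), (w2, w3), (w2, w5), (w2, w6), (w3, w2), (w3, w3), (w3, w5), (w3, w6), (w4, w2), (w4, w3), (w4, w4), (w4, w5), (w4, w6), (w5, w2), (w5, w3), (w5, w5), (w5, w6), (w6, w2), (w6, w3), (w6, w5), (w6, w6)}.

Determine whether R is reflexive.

Yes

Reflexive: yes — every world is R-related to itself.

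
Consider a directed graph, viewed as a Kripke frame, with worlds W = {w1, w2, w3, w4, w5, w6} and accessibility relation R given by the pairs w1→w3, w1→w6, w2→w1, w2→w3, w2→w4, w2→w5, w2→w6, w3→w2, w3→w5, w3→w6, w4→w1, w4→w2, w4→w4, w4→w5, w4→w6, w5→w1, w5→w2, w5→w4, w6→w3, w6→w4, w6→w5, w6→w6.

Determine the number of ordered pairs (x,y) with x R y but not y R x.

Enumerating: (w1,w3), (w1,w6), (w2,w1), (w2,w6), (w3,w5), (w4,w1), (w5,w1), (w6,w5).

8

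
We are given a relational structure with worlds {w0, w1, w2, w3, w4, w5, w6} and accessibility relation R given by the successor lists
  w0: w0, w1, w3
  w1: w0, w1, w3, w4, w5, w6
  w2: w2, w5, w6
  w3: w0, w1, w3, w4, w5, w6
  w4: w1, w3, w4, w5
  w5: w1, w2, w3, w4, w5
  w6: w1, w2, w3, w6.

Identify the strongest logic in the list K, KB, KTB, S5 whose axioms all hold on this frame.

Symmetric (axiom B): yes — every pair in R has its reverse in R.
Reflexive (axiom T): yes — every world is R-related to itself.
Euclidean (axiom 5): no — w1 R w0 and w1 R w4, but not w0 R w4.
So F validates K, KB, KTB; S5 would additionally require R to be Euclidean. The strongest is KTB.

KTB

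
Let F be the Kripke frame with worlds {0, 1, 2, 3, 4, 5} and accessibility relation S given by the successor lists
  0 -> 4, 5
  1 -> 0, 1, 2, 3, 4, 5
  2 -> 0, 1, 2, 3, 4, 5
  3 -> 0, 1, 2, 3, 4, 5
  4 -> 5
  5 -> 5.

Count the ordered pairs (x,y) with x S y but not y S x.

Enumerating: (0,4), (0,5), (1,0), (1,4), (1,5), (2,0), (2,4), (2,5), (3,0), (3,4), (3,5), (4,5).

12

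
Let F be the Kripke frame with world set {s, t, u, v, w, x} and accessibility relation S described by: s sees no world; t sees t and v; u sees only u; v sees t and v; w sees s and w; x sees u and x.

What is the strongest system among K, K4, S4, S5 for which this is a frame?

K4

Transitive (axiom 4): yes — every two-step S-path is closed by a direct edge.
Reflexive (axiom T): no — s is not related to itself.
Euclidean (axiom 5): no — w S s and w S s, but not s S s.
So F validates K, K4; S4 would additionally require S to be reflexive. The strongest is K4.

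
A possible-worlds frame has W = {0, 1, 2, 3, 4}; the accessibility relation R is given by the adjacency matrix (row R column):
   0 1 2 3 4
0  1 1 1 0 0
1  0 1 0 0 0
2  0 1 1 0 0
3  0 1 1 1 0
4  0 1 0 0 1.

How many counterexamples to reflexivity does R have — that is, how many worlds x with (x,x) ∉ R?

0

R is reflexive; there are no such worlds.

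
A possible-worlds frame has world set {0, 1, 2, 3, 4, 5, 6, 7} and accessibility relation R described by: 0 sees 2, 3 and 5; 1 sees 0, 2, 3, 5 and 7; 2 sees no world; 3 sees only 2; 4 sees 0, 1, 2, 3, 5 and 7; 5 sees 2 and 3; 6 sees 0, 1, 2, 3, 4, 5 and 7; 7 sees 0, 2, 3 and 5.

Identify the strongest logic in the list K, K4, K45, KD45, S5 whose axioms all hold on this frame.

K4

Transitive (axiom 4): yes — every two-step R-path is closed by a direct edge.
Euclidean (axiom 5): no — 0 R 2 and 0 R 3, but not 2 R 3.
Serial (axiom D): no — 2 has no R-successor.
Reflexive (axiom T): no — 0 is not related to itself.
So F validates K, K4; K45 would additionally require R to be Euclidean. The strongest is K4.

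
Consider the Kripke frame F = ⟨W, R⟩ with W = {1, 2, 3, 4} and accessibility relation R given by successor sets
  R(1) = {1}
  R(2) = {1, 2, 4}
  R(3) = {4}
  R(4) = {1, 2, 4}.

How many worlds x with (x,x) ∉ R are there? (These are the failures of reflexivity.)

1

Enumerating: 3.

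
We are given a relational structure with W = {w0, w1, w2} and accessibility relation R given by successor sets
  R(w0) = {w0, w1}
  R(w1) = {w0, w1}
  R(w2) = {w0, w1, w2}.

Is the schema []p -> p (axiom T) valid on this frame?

By correspondence theory, T is valid on a frame iff R is reflexive.
Reflexive: yes — every world is R-related to itself.

Yes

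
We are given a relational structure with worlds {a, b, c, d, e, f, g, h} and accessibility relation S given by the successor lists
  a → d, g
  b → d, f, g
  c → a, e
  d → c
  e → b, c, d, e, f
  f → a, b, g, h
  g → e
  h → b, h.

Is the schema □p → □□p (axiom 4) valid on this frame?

No

Axiom 4 corresponds to the accessibility relation being transitive.
Transitive: no — a S d and d S c, but not a S c.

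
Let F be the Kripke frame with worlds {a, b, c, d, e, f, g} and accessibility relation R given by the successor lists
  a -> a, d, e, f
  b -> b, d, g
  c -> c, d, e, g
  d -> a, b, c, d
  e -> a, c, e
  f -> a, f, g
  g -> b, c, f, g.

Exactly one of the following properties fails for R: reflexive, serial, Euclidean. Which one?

Reflexive: yes — every world is R-related to itself.
Serial: yes — every world has a successor (e.g. a R a).
Euclidean: no — a R d and a R e, but not d R e.
Only Euclidean fails.

Euclidean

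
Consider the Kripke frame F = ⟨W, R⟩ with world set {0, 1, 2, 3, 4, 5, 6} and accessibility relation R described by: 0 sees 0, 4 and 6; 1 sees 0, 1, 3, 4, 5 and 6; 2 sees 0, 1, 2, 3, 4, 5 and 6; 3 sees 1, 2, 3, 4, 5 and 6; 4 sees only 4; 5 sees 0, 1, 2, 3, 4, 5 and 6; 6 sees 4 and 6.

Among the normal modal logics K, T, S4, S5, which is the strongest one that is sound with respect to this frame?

T

Reflexive (axiom T): yes — every world is R-related to itself.
Transitive (axiom 4): no — 1 R 3 and 3 R 2, but not 1 R 2.
Euclidean (axiom 5): no — 0 R 4 and 0 R 6, but not 4 R 6.
So F validates K, T; S4 would additionally require R to be transitive. The strongest is T.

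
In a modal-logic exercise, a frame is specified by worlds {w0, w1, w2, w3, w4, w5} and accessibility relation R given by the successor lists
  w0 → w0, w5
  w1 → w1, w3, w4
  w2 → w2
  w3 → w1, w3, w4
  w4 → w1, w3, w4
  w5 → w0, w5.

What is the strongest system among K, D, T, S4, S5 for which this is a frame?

S5

Serial (axiom D): yes — every world has a successor (e.g. w0 R w0).
Reflexive (axiom T): yes — every world is R-related to itself.
Transitive (axiom 4): yes — every two-step R-path is closed by a direct edge.
Euclidean (axiom 5): yes — any two successors of a common world are R-related.
So F validates K, D, T, S4, S5. The strongest is S5.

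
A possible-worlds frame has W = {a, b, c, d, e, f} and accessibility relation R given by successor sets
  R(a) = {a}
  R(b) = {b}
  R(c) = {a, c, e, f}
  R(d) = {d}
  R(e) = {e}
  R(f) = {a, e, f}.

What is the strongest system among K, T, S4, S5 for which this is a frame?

Reflexive (axiom T): yes — every world is R-related to itself.
Transitive (axiom 4): yes — every two-step R-path is closed by a direct edge.
Euclidean (axiom 5): no — c R a and c R e, but not a R e.
So F validates K, T, S4; S5 would additionally require R to be Euclidean. The strongest is S4.

S4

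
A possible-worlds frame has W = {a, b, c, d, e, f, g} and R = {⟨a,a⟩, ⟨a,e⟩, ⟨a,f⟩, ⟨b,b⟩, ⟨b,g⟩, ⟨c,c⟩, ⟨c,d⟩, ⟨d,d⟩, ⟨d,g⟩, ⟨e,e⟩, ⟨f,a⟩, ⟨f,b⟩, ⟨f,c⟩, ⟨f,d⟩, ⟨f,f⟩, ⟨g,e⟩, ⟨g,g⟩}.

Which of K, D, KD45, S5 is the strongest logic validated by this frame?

D

Serial (axiom D): yes — every world has a successor (e.g. a R a).
Euclidean (axiom 5): no — a R e and a R f, but not e R f.
Transitive (axiom 4): no — a R f and f R b, but not a R b.
Reflexive (axiom T): yes — every world is R-related to itself.
So F validates K, D; KD45 would additionally require R to be Euclidean and transitive. The strongest is D.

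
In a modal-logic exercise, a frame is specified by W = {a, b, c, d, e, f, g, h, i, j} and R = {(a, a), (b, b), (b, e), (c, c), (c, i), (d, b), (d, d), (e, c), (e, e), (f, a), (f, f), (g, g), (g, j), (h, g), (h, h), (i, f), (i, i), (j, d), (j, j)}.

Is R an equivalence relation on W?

Reflexive: yes — every world is R-related to itself.
Symmetric: no — b R e but not e R b.
Transitive: no — b R e and e R c, but not b R c.
So R is not an equivalence relation.

No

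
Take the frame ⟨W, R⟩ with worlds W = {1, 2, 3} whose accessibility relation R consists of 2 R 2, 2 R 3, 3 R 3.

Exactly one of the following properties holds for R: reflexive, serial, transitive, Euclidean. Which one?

Reflexive: no — 1 is not related to itself.
Serial: no — 1 has no R-successor.
Transitive: yes — every two-step R-path is closed by a direct edge.
Euclidean: no — 2 R 3 and 2 R 2, but not 3 R 2.
Only transitive holds.

transitive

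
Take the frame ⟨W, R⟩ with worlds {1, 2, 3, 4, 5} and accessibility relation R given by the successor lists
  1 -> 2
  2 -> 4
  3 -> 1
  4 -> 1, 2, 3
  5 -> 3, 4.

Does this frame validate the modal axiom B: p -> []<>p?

Axiom B corresponds to the accessibility relation being symmetric.
Symmetric: no — 1 R 2 but not 2 R 1.

No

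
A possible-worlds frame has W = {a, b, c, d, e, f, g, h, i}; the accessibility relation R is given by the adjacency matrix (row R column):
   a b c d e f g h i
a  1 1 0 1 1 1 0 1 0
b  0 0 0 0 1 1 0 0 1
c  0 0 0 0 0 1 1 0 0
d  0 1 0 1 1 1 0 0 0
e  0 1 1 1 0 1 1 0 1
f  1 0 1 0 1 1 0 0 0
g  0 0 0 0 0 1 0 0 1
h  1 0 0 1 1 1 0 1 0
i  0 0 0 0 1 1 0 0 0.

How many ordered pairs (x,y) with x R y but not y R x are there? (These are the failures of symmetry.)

Enumerating: (a,b), (a,d), (a,e), (b,f), (b,i), (c,g), (d,b), (d,f), (e,c), (e,g), (g,f), (g,i), (h,d), (h,e), (h,f), (i,f).

16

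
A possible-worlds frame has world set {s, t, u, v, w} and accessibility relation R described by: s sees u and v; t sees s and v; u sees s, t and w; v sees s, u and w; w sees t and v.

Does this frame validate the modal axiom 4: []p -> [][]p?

No

Axiom 4 corresponds to the accessibility relation being transitive.
Transitive: no — s R u and u R t, but not s R t.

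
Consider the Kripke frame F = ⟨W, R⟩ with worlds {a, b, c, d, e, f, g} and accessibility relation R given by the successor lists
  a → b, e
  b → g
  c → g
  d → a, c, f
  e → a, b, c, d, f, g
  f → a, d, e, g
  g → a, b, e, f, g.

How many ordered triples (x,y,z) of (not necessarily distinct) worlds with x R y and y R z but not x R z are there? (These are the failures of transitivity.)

Enumerating: (a,b,g), (a,e,a), (a,e,c), (a,e,d), (a,e,f), (a,e,g), (b,g,a), (b,g,b), (b,g,e), (b,g,f), (c,g,a), (c,g,b), … and 22 more.
Total: 34.

34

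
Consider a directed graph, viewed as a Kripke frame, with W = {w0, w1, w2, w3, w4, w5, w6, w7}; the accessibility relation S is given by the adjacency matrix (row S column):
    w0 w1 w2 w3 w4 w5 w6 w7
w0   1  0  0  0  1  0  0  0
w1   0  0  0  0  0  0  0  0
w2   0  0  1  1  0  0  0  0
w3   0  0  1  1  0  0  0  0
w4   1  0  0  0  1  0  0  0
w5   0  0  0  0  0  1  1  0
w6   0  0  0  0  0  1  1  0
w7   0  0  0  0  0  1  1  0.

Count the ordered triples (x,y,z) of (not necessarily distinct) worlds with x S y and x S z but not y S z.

0

S is Euclidean; there are no such tuples.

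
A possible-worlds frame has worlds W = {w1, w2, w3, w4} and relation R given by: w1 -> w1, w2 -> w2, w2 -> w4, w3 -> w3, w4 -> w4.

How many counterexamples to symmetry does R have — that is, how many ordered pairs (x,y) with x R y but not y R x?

Enumerating: (w2,w4).

1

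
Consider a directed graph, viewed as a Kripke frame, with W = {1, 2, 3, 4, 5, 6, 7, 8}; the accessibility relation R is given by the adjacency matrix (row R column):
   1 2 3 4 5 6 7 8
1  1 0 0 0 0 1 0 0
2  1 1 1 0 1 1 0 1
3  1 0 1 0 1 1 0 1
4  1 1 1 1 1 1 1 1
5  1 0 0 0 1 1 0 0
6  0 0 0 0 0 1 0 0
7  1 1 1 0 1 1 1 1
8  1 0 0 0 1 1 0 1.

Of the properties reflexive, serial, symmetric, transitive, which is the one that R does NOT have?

Reflexive: yes — every world is R-related to itself.
Serial: yes — every world has a successor (e.g. 1 R 1).
Symmetric: no — 1 R 6 but not 6 R 1.
Transitive: yes — every two-step R-path is closed by a direct edge.
Only symmetric fails.

symmetric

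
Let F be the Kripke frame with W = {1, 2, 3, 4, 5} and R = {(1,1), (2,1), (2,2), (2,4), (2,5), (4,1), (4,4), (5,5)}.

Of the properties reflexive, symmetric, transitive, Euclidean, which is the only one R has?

Reflexive: no — 3 is not related to itself.
Symmetric: no — 2 R 1 but not 1 R 2.
Transitive: yes — every two-step R-path is closed by a direct edge.
Euclidean: no — 2 R 1 and 2 R 4, but not 1 R 4.
Only transitive holds.

transitive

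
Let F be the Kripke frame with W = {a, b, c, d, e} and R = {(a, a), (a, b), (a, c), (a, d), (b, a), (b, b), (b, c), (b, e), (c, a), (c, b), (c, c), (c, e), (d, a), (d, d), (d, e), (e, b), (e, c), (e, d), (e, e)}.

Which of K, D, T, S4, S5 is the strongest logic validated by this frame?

T

Serial (axiom D): yes — every world has a successor (e.g. a R a).
Reflexive (axiom T): yes — every world is R-related to itself.
Transitive (axiom 4): no — a R b and b R e, but not a R e.
Euclidean (axiom 5): no — a R b and a R d, but not b R d.
So F validates K, D, T; S4 would additionally require R to be transitive. The strongest is T.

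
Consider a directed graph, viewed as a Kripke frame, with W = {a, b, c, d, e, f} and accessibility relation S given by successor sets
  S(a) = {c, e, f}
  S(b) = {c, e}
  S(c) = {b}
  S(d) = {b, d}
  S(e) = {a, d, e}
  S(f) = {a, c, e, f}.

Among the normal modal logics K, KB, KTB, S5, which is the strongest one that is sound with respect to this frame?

K

Symmetric (axiom B): no — a S c but not c S a.
Reflexive (axiom T): no — a is not related to itself.
Euclidean (axiom 5): no — a S c and a S e, but not c S e.
So F validates K; KB would additionally require S to be symmetric. The strongest is K.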